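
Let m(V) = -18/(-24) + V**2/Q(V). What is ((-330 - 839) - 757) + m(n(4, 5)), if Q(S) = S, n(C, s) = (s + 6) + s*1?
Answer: -7637/4 ≈ -1909.3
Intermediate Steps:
n(C, s) = 6 + 2*s (n(C, s) = (6 + s) + s = 6 + 2*s)
m(V) = 3/4 + V (m(V) = -18/(-24) + V**2/V = -18*(-1/24) + V = 3/4 + V)
((-330 - 839) - 757) + m(n(4, 5)) = ((-330 - 839) - 757) + (3/4 + (6 + 2*5)) = (-1169 - 757) + (3/4 + (6 + 10)) = -1926 + (3/4 + 16) = -1926 + 67/4 = -7637/4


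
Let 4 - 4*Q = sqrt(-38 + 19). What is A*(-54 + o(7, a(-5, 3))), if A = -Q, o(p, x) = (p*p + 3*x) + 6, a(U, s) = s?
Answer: -10 + 5*I*sqrt(19)/2 ≈ -10.0 + 10.897*I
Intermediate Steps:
Q = 1 - I*sqrt(19)/4 (Q = 1 - sqrt(-38 + 19)/4 = 1 - I*sqrt(19)/4 ≈ 1.0 - 1.0897*I)
o(p, x) = 6 + p**2 + 3*x (o(p, x) = (p**2 + 3*x) + 6 = 6 + p**2 + 3*x)
A = -1 + I*sqrt(19)/4 (A = -(1 - I*sqrt(19)/4) = -1 + I*sqrt(19)/4 ≈ -1.0 + 1.0897*I)
A*(-54 + o(7, a(-5, 3))) = (-1 + I*sqrt(19)/4)*(-54 + (6 + 7**2 + 3*3)) = (-1 + I*sqrt(19)/4)*(-54 + (6 + 49 + 9)) = (-1 + I*sqrt(19)/4)*(-54 + 64) = (-1 + I*sqrt(19)/4)*10 = -10 + 5*I*sqrt(19)/2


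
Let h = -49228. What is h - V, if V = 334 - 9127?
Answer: -40435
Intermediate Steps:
V = -8793
h - V = -49228 - 1*(-8793) = -49228 + 8793 = -40435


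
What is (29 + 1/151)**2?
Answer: 19184400/22801 ≈ 841.38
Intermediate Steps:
(29 + 1/151)**2 = (4380/151)**2 = 19184400/22801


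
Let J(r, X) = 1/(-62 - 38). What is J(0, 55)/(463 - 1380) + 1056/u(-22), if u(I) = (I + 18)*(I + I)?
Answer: 550201/91700 ≈ 6.0000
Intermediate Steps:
J(r, X) = -1/100 (J(r, X) = 1/(-100) = -1/100)
u(I) = 2*I*(18 + I) (u(I) = (18 + I)*(2*I) = 2*I*(18 + I))
J(0, 55)/(463 - 1380) + 1056/u(-22) = -1/(100*(463 - 1380)) + 1056/((2*(-22)*(18 - 22))) = -1/100/(-917) + 1056/((2*(-22)*(-4))) = -1/100*(-1/917) + 1056/176 = 1/91700 + 1056*(1/176) = 1/91700 + 6 = 550201/91700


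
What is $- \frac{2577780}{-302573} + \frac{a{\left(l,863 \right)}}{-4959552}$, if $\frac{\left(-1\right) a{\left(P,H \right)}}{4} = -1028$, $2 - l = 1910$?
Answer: $\frac{798961860899}{93789157956} \approx 8.5187$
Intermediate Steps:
$l = -1908$ ($l = 2 - 1910 = -1908$)
$a{\left(P,H \right)} = 4112$ ($a{\left(P,H \right)} = \left(-4\right) \left(-1028\right) = 4112$)
$- \frac{2577780}{-302573} + \frac{a{\left(l,863 \right)}}{-4959552} = - \frac{2577780}{-302573} + \frac{4112}{-4959552} = \left(-2577780\right) \left(- \frac{1}{302573}\right) + 4112 \left(- \frac{1}{4959552}\right) = \frac{2577780}{302573} - \frac{257}{309972} = \frac{798961860899}{93789157956}$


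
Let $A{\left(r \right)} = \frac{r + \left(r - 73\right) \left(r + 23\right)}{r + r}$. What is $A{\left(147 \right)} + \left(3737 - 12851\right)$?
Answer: $- \frac{2666789}{294} \approx -9070.7$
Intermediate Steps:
$A{\left(r \right)} = \frac{r + \left(-73 + r\right) \left(23 + r\right)}{2 r}$
$A{\left(147 \right)} + \left(3737 - 12851\right) = \frac{-1679 + 147 \left(-49 + 147\right)}{2 \cdot 147} + \left(3737 - 12851\right) = \frac{1}{2} \cdot \frac{1}{147} \left(-1679 + 147 \cdot 98\right) - 9114 = \frac{1}{2} \cdot \frac{1}{147} \left(-1679 + 14406\right) - 9114 = \frac{1}{2} \cdot \frac{1}{147} \cdot 12727 - 9114 = \frac{12727}{294} - 9114 = - \frac{2666789}{294}$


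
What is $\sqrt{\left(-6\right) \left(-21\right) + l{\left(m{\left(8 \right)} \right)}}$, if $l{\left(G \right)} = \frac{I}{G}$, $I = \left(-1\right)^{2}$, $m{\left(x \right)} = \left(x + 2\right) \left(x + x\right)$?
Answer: $\frac{\sqrt{201610}}{40} \approx 11.225$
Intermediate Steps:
$m{\left(x \right)} = 2 x \left(2 + x\right)$ ($m{\left(x \right)} = \left(2 + x\right) 2 x = 2 x \left(2 + x\right)$)
$I = 1$
$l{\left(G \right)} = \frac{1}{G}$ ($l{\left(G \right)} = 1 \frac{1}{G} = \frac{1}{G}$)
$\sqrt{\left(-6\right) \left(-21\right) + l{\left(m{\left(8 \right)} \right)}} = \sqrt{\left(-6\right) \left(-21\right) + \frac{1}{2 \cdot 8 \left(2 + 8\right)}} = \sqrt{126 + \frac{1}{2 \cdot 8 \cdot 10}} = \sqrt{126 + \frac{1}{160}} = \sqrt{\frac{20161}{160}} = \frac{\sqrt{201610}}{40}$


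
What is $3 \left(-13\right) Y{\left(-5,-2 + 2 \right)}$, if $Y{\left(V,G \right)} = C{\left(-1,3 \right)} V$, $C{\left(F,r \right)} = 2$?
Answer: $390$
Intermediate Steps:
$Y{\left(V,G \right)} = 2 V$
$3 \left(-13\right) Y{\left(-5,-2 + 2 \right)} = 3 \left(-13\right) 2 \left(-5\right) = \left(-39\right) \left(-10\right) = 390$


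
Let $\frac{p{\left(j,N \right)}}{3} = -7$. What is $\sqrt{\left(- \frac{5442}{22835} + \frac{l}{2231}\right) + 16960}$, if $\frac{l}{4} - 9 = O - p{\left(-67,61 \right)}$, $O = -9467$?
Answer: $\frac{\sqrt{43973135204127224430}}{50944885} \approx 130.16$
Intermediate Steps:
$p{\left(j,N \right)} = -21$ ($p{\left(j,N \right)} = 3 \left(-7\right) = -21$)
$l = -37748$ ($l = 36 + 4 \left(-9467 - -21\right) = 36 + 4 \left(-9467 + 21\right) = 36 + 4 \left(-9446\right) = 36 - 37784 = -37748$)
$\sqrt{\left(- \frac{5442}{22835} + \frac{l}{2231}\right) + 16960} = \sqrt{\left(- \frac{5442}{22835} - \frac{37748}{2231}\right) + 16960} = \sqrt{- \frac{874116682}{50944885} + 16960} = \sqrt{\frac{863151132918}{50944885}} = \frac{\sqrt{43973135204127224430}}{50944885}$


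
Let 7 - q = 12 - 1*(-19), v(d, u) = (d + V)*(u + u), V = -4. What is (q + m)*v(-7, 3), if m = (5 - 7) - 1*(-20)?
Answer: 396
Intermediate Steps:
v(d, u) = 2*u*(-4 + d) (v(d, u) = (d - 4)*(u + u) = (-4 + d)*(2*u) = 2*u*(-4 + d))
q = -24 (q = 7 - (12 - 1*(-19)) = 7 - (12 + 19) = 7 - 1*31 = 7 - 31 = -24)
m = 18 (m = -2 + 20 = 18)
(q + m)*v(-7, 3) = (-24 + 18)*(2*3*(-4 - 7)) = -12*3*(-11) = -6*(-66) = 396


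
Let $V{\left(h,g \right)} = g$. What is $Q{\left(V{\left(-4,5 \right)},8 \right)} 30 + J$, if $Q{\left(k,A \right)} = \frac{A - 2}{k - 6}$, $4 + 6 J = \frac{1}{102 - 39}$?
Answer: $- \frac{68291}{378} \approx -180.66$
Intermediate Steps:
$J = - \frac{251}{378}$ ($J = - \frac{2}{3} + \frac{1}{6 \left(102 - 39\right)} = - \frac{2}{3} + \frac{1}{6 \cdot 63} = - \frac{2}{3} + \frac{1}{6} \cdot \frac{1}{63} = - \frac{2}{3} + \frac{1}{378} = - \frac{251}{378} \approx -0.66402$)
$Q{\left(k,A \right)} = \frac{-2 + A}{-6 + k}$
$Q{\left(V{\left(-4,5 \right)},8 \right)} 30 + J = \frac{-2 + 8}{-6 + 5} \cdot 30 - \frac{251}{378} = \frac{1}{-1} \cdot 6 \cdot 30 - \frac{251}{378} = \left(-1\right) 6 \cdot 30 - \frac{251}{378} = \left(-6\right) 30 - \frac{251}{378} = -180 - \frac{251}{378} = - \frac{68291}{378}$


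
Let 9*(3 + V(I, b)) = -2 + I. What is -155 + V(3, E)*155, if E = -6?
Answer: -5425/9 ≈ -602.78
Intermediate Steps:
V(I, b) = -29/9 + I/9 (V(I, b) = -3 + (-2 + I)/9 = -3 + (-2/9 + I/9) = -29/9 + I/9)
-155 + V(3, E)*155 = -155 + (-29/9 + (⅑)*3)*155 = -155 + (-29/9 + ⅓)*155 = -155 - 26/9*155 = -155 - 4030/9 = -5425/9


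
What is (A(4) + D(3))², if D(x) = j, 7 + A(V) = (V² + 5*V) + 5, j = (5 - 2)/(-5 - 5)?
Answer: 113569/100 ≈ 1135.7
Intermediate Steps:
j = -3/10 (j = 3/(-10) = 3*(-⅒) = -3/10 ≈ -0.30000)
A(V) = -2 + V² + 5*V (A(V) = -7 + ((V² + 5*V) + 5) = -7 + (5 + V² + 5*V) = -2 + V² + 5*V)
D(x) = -3/10
(A(4) + D(3))² = ((-2 + 4² + 5*4) - 3/10)² = ((-2 + 16 + 20) - 3/10)² = (34 - 3/10)² = (337/10)² = 113569/100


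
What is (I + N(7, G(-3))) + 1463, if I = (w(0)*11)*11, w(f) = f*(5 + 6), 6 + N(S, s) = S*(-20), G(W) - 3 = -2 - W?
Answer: 1317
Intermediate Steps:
G(W) = 1 - W (G(W) = 3 + (-2 - W) = 1 - W)
N(S, s) = -6 - 20*S (N(S, s) = -6 + S*(-20) = -6 - 20*S)
w(f) = 11*f (w(f) = f*11 = 11*f)
I = 0 (I = ((11*0)*11)*11 = (0*11)*11 = 0*11 = 0)
(I + N(7, G(-3))) + 1463 = (0 + (-6 - 20*7)) + 1463 = (0 + (-6 - 140)) + 1463 = (0 - 146) + 1463 = -146 + 1463 = 1317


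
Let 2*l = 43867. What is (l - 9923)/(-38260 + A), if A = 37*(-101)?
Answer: -8007/27998 ≈ -0.28598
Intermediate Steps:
l = 43867/2 (l = (1/2)*43867 = 43867/2 ≈ 21934.)
A = -3737
(l - 9923)/(-38260 + A) = (43867/2 - 9923)/(-38260 - 3737) = (24021/2)/(-41997) = (24021/2)*(-1/41997) = -8007/27998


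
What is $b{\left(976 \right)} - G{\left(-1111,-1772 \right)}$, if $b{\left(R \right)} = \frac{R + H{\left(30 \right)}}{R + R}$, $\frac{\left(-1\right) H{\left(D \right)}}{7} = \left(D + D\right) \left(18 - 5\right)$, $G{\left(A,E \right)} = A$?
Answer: $\frac{541047}{488} \approx 1108.7$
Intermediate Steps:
$H{\left(D \right)} = - 182 D$ ($H{\left(D \right)} = - 7 \left(D + D\right) \left(18 - 5\right) = - 7 \cdot 2 D 13 = - 7 \cdot 26 D = - 182 D$)
$b{\left(R \right)} = \frac{-5460 + R}{2 R}$ ($b{\left(R \right)} = \frac{R - 5460}{R + R} = \frac{R - 5460}{2 R} = \left(-5460 + R\right) \frac{1}{2 R} = \frac{-5460 + R}{2 R}$)
$b{\left(976 \right)} - G{\left(-1111,-1772 \right)} = \frac{-5460 + 976}{2 \cdot 976} - -1111 = \frac{1}{2} \cdot \frac{1}{976} \left(-4484\right) + 1111 = - \frac{1121}{488} + 1111 = \frac{541047}{488}$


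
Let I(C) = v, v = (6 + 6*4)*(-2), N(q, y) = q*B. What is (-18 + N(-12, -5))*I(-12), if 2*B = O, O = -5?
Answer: -720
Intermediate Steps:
B = -5/2 (B = (½)*(-5) = -5/2 ≈ -2.5000)
N(q, y) = -5*q/2 (N(q, y) = q*(-5/2) = -5*q/2)
v = -60 (v = (6 + 24)*(-2) = 30*(-2) = -60)
I(C) = -60
(-18 + N(-12, -5))*I(-12) = (-18 - 5/2*(-12))*(-60) = (-18 + 30)*(-60) = 12*(-60) = -720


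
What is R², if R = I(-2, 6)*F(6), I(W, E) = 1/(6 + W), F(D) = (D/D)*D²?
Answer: 81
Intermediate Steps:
F(D) = D² (F(D) = 1*D² = D²)
R = 9 (R = 6²/(6 - 2) = 36/4 = (¼)*36 = 9)
R² = 9² = 81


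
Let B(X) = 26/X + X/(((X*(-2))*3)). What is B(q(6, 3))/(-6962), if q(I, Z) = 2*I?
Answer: -1/3481 ≈ -0.00028727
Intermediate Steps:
B(X) = -1/6 + 26/X (B(X) = 26/X + X/((-2*X*3)) = 26/X + X/((-6*X)) = 26/X + X*(-1/(6*X)) = 26/X - 1/6 = -1/6 + 26/X)
B(q(6, 3))/(-6962) = ((156 - 2*6)/(6*((2*6))))/(-6962) = ((1/6)*(156 - 1*12)/12)*(-1/6962) = ((1/6)*(1/12)*(156 - 12))*(-1/6962) = ((1/6)*(1/12)*144)*(-1/6962) = 2*(-1/6962) = -1/3481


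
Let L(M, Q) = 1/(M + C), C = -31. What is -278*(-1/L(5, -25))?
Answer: -7228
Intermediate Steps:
L(M, Q) = 1/(-31 + M) (L(M, Q) = 1/(M - 31) = 1/(-31 + M))
-278*(-1/L(5, -25)) = -278/((-1/(-31 + 5))) = -278/((-1/(-26))) = -278/((-1*(-1/26))) = -278/1/26 = -278*26 = -7228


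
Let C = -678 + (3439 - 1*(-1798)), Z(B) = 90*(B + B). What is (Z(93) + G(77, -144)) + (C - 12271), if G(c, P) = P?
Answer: 8884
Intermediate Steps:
Z(B) = 180*B (Z(B) = 90*(2*B) = 180*B)
C = 4559 (C = -678 + (3439 + 1798) = -678 + 5237 = 4559)
(Z(93) + G(77, -144)) + (C - 12271) = (180*93 - 144) + (4559 - 12271) = (16740 - 144) - 7712 = 16596 - 7712 = 8884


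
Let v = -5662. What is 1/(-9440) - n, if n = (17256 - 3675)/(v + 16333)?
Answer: -42738437/33578080 ≈ -1.2728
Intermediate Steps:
n = 4527/3557 (n = (17256 - 3675)/(-5662 + 16333) = 13581/10671 = 13581*(1/10671) = 4527/3557 ≈ 1.2727)
1/(-9440) - n = 1/(-9440) - 1*4527/3557 = -1/9440 - 4527/3557 = -42738437/33578080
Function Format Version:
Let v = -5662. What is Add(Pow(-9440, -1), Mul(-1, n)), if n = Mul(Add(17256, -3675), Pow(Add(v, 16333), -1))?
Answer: Rational(-42738437, 33578080) ≈ -1.2728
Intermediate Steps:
n = Rational(4527, 3557) (n = Mul(Add(17256, -3675), Pow(Add(-5662, 16333), -1)) = Mul(13581, Pow(10671, -1)) = Mul(13581, Rational(1, 10671)) = Rational(4527, 3557) ≈ 1.2727)
Add(Pow(-9440, -1), Mul(-1, n)) = Add(Pow(-9440, -1), Mul(-1, Rational(4527, 3557))) = Add(Rational(-1, 9440), Rational(-4527, 3557)) = Rational(-42738437, 33578080)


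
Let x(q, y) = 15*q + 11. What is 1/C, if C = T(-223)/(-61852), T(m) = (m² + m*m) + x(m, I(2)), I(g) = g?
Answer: -2209/3433 ≈ -0.64346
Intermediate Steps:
x(q, y) = 11 + 15*q
T(m) = 11 + 2*m² + 15*m (T(m) = (m² + m*m) + (11 + 15*m) = (m² + m²) + (11 + 15*m) = 2*m² + (11 + 15*m) = 11 + 2*m² + 15*m)
C = -3433/2209 (C = (11 + 2*(-223)² + 15*(-223))/(-61852) = (11 + 2*49729 - 3345)*(-1/61852) = (11 + 99458 - 3345)*(-1/61852) = 96124*(-1/61852) = -3433/2209 ≈ -1.5541)
1/C = 1/(-3433/2209) = -2209/3433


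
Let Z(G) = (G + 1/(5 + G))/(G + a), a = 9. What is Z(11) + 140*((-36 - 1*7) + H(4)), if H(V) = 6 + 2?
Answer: -1567823/320 ≈ -4899.4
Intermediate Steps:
H(V) = 8
Z(G) = (G + 1/(5 + G))/(9 + G) (Z(G) = (G + 1/(5 + G))/(G + 9) = (G + 1/(5 + G))/(9 + G))
Z(11) + 140*((-36 - 1*7) + H(4)) = (1 + 11² + 5*11)/(45 + 11² + 14*11) + 140*((-36 - 1*7) + 8) = (1 + 121 + 55)/(45 + 121 + 154) + 140*((-36 - 7) + 8) = 177/320 + 140*(-43 + 8) = (1/320)*177 + 140*(-35) = 177/320 - 4900 = -1567823/320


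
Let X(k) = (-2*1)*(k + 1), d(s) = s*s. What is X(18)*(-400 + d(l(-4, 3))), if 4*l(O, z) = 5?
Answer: 121125/8 ≈ 15141.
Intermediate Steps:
l(O, z) = 5/4 (l(O, z) = (¼)*5 = 5/4)
d(s) = s²
X(k) = -2 - 2*k (X(k) = -2*(1 + k) = -2 - 2*k)
X(18)*(-400 + d(l(-4, 3))) = (-2 - 2*18)*(-400 + (5/4)²) = (-2 - 36)*(-400 + 25/16) = -38*(-6375/16) = 121125/8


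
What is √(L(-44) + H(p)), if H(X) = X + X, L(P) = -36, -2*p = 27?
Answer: 3*I*√7 ≈ 7.9373*I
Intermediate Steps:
p = -27/2 (p = -½*27 = -27/2 ≈ -13.500)
H(X) = 2*X
√(L(-44) + H(p)) = √(-36 + 2*(-27/2)) = √(-36 - 27) = √(-63) = 3*I*√7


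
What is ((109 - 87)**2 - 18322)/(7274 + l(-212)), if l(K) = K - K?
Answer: -8919/3637 ≈ -2.4523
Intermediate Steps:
l(K) = 0
((109 - 87)**2 - 18322)/(7274 + l(-212)) = ((109 - 87)**2 - 18322)/(7274 + 0) = (22**2 - 18322)/7274 = (484 - 18322)*(1/7274) = -17838*1/7274 = -8919/3637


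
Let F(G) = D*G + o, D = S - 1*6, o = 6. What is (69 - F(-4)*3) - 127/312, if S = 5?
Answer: 12041/312 ≈ 38.593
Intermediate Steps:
D = -1 (D = 5 - 1*6 = 5 - 6 = -1)
F(G) = 6 - G (F(G) = -G + 6 = 6 - G)
(69 - F(-4)*3) - 127/312 = (69 - (6 - 1*(-4))*3) - 127/312 = (69 - (6 + 4)*3) - 127/312 = (69 - 10*3) - 1*127/312 = (69 - 1*30) - 127/312 = (69 - 30) - 127/312 = 39 - 127/312 = 12041/312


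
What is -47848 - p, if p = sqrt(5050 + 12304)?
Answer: -47848 - sqrt(17354) ≈ -47980.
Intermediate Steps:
p = sqrt(17354) ≈ 131.73
-47848 - p = -47848 - sqrt(17354)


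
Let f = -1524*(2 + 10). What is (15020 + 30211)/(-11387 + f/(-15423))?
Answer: -232532571/58534471 ≈ -3.9726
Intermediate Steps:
f = -18288 (f = -1524*12 = -18288)
(15020 + 30211)/(-11387 + f/(-15423)) = (15020 + 30211)/(-11387 - 18288/(-15423)) = 45231/(-11387 - 18288*(-1/15423)) = 45231/(-11387 + 6096/5141) = 45231/(-58534471/5141) = 45231*(-5141/58534471) = -232532571/58534471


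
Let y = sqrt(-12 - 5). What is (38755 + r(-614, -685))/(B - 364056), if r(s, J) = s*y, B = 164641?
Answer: -7751/39883 + 614*I*sqrt(17)/199415 ≈ -0.19434 + 0.012695*I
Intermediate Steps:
y = I*sqrt(17) (y = sqrt(-17) = I*sqrt(17) ≈ 4.1231*I)
r(s, J) = I*s*sqrt(17) (r(s, J) = s*(I*sqrt(17)) = I*s*sqrt(17))
(38755 + r(-614, -685))/(B - 364056) = (38755 + I*(-614)*sqrt(17))/(164641 - 364056) = (38755 - 614*I*sqrt(17))/(-199415) = (38755 - 614*I*sqrt(17))*(-1/199415) = -7751/39883 + 614*I*sqrt(17)/199415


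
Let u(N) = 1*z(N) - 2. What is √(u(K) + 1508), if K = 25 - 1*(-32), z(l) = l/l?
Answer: √1507 ≈ 38.820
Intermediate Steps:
z(l) = 1
K = 57 (K = 25 + 32 = 57)
u(N) = -1 (u(N) = 1*1 - 2 = 1 - 2 = -1)
√(u(K) + 1508) = √(-1 + 1508) = √1507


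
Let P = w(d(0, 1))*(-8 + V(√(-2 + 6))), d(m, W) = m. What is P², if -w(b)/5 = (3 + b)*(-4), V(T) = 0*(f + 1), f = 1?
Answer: 230400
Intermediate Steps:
V(T) = 0 (V(T) = 0*(1 + 1) = 0*2 = 0)
w(b) = 60 + 20*b (w(b) = -5*(3 + b)*(-4) = -5*(-12 - 4*b) = 60 + 20*b)
P = -480 (P = (60 + 20*0)*(-8 + 0) = (60 + 0)*(-8) = 60*(-8) = -480)
P² = (-480)² = 230400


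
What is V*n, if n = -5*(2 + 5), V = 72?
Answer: -2520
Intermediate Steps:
n = -35 (n = -5*7 = -35)
V*n = 72*(-35) = -2520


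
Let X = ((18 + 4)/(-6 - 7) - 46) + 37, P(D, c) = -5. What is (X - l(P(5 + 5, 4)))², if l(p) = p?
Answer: 5476/169 ≈ 32.402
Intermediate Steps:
X = -139/13 (X = (22/(-13) - 46) + 37 = (22*(-1/13) - 46) + 37 = (-22/13 - 46) + 37 = -620/13 + 37 = -139/13 ≈ -10.692)
(X - l(P(5 + 5, 4)))² = (-139/13 - 1*(-5))² = (-139/13 + 5)² = (-74/13)² = 5476/169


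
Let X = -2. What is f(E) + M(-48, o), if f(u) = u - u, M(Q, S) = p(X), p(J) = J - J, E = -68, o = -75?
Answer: 0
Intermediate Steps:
p(J) = 0
M(Q, S) = 0
f(u) = 0
f(E) + M(-48, o) = 0 + 0 = 0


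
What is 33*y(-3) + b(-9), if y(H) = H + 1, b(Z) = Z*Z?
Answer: 15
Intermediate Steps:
b(Z) = Z²
y(H) = 1 + H
33*y(-3) + b(-9) = 33*(1 - 3) + (-9)² = 33*(-2) + 81 = -66 + 81 = 15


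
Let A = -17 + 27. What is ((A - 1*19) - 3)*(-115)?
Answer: 1380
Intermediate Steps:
A = 10
((A - 1*19) - 3)*(-115) = ((10 - 1*19) - 3)*(-115) = ((10 - 19) - 3)*(-115) = (-9 - 3)*(-115) = -12*(-115) = 1380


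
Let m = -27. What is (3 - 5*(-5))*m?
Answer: -756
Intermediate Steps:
(3 - 5*(-5))*m = (3 - 5*(-5))*(-27) = (3 + 25)*(-27) = 28*(-27) = -756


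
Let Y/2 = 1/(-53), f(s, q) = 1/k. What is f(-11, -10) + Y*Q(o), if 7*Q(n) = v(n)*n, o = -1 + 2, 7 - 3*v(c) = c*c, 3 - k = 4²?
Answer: -423/4823 ≈ -0.087705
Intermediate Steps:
k = -13 (k = 3 - 1*4² = 3 - 1*16 = 3 - 16 = -13)
f(s, q) = -1/13 (f(s, q) = 1/(-13) = -1/13)
Y = -2/53 (Y = 2/(-53) = 2*(-1/53) = -2/53 ≈ -0.037736)
v(c) = 7/3 - c²/3 (v(c) = 7/3 - c*c/3 = 7/3 - c²/3)
o = 1
Q(n) = n*(7/3 - n²/3)/7 (Q(n) = ((7/3 - n²/3)*n)/7 = (n*(7/3 - n²/3))/7 = n*(7/3 - n²/3)/7)
f(-11, -10) + Y*Q(o) = -1/13 - 2*(7 - 1*1²)/1113 = -1/13 - 2*(7 - 1*1)/1113 = -1/13 - 2*(7 - 1)/1113 = -1/13 - 2*6/1113 = -1/13 - 2/53*2/7 = -1/13 - 4/371 = -423/4823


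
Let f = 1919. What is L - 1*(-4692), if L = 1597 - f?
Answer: 4370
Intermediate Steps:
L = -322 (L = 1597 - 1*1919 = 1597 - 1919 = -322)
L - 1*(-4692) = -322 - 1*(-4692) = -322 + 4692 = 4370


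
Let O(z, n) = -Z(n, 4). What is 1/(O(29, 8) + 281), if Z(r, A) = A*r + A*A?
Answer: 1/233 ≈ 0.0042918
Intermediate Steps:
Z(r, A) = A² + A*r (Z(r, A) = A*r + A² = A² + A*r)
O(z, n) = -16 - 4*n (O(z, n) = -4*(4 + n) = -(16 + 4*n) = -16 - 4*n)
1/(O(29, 8) + 281) = 1/((-16 - 4*8) + 281) = 1/((-16 - 32) + 281) = 1/(-48 + 281) = 1/233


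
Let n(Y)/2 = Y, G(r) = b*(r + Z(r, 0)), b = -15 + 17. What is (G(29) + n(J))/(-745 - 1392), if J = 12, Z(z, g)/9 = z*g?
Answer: -82/2137 ≈ -0.038372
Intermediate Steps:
Z(z, g) = 9*g*z (Z(z, g) = 9*(z*g) = 9*(g*z) = 9*g*z)
b = 2
G(r) = 2*r (G(r) = 2*(r + 9*0*r) = 2*(r + 0) = 2*r)
n(Y) = 2*Y
(G(29) + n(J))/(-745 - 1392) = (2*29 + 2*12)/(-745 - 1392) = (58 + 24)/(-2137) = 82*(-1/2137) = -82/2137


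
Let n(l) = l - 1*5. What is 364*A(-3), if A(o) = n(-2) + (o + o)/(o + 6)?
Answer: -3276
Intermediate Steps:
n(l) = -5 + l (n(l) = l - 5 = -5 + l)
A(o) = -7 + 2*o/(6 + o) (A(o) = (-5 - 2) + (o + o)/(o + 6) = -7 + (2*o)/(6 + o) = -7 + 2*o/(6 + o))
364*A(-3) = 364*((-42 - 5*(-3))/(6 - 3)) = 364*((-42 + 15)/3) = 364*((⅓)*(-27)) = 364*(-9) = -3276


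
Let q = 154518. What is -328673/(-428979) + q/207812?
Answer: 67293585299/44573491974 ≈ 1.5097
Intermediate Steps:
-328673/(-428979) + q/207812 = -328673/(-428979) + 154518/207812 = -328673*(-1/428979) + 154518*(1/207812) = 328673/428979 + 77259/103906 = 67293585299/44573491974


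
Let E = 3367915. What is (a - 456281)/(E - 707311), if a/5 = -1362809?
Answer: -1211721/443434 ≈ -2.7326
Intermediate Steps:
a = -6814045 (a = 5*(-1362809) = -6814045)
(a - 456281)/(E - 707311) = (-6814045 - 456281)/(3367915 - 707311) = -7270326/2660604 = -7270326*1/2660604 = -1211721/443434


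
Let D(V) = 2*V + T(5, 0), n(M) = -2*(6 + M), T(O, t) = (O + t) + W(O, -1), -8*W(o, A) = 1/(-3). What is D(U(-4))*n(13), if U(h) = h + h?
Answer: 4997/12 ≈ 416.42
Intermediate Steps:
W(o, A) = 1/24 (W(o, A) = -⅛/(-3) = -⅛*(-⅓) = 1/24)
T(O, t) = 1/24 + O + t (T(O, t) = (O + t) + 1/24 = 1/24 + O + t)
n(M) = -12 - 2*M
U(h) = 2*h
D(V) = 121/24 + 2*V (D(V) = 2*V + (1/24 + 5 + 0) = 2*V + 121/24 = 121/24 + 2*V)
D(U(-4))*n(13) = (121/24 + 2*(2*(-4)))*(-12 - 2*13) = (121/24 + 2*(-8))*(-12 - 26) = (121/24 - 16)*(-38) = -263/24*(-38) = 4997/12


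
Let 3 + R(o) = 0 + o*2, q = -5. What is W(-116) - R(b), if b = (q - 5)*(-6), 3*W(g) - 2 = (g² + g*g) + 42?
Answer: 26605/3 ≈ 8868.3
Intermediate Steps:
W(g) = 44/3 + 2*g²/3 (W(g) = ⅔ + ((g² + g*g) + 42)/3 = ⅔ + ((g² + g²) + 42)/3 = ⅔ + (2*g² + 42)/3 = ⅔ + (42 + 2*g²)/3 = ⅔ + (14 + 2*g²/3) = 44/3 + 2*g²/3)
b = 60 (b = (-5 - 5)*(-6) = -10*(-6) = 60)
R(o) = -3 + 2*o (R(o) = -3 + (0 + o*2) = -3 + (0 + 2*o) = -3 + 2*o)
W(-116) - R(b) = (44/3 + (⅔)*(-116)²) - (-3 + 2*60) = (44/3 + (⅔)*13456) - (-3 + 120) = (44/3 + 26912/3) - 1*117 = 26956/3 - 117 = 26605/3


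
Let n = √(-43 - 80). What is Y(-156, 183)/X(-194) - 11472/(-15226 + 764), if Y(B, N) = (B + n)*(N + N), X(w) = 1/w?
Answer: 80095073880/7231 - 71004*I*√123 ≈ 1.1077e+7 - 7.8747e+5*I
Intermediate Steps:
n = I*√123 (n = √(-123) = I*√123 ≈ 11.091*I)
Y(B, N) = 2*N*(B + I*√123) (Y(B, N) = (B + I*√123)*(N + N) = (B + I*√123)*(2*N) = 2*N*(B + I*√123))
Y(-156, 183)/X(-194) - 11472/(-15226 + 764) = (2*183*(-156 + I*√123))/(1/(-194)) - 11472/(-15226 + 764) = (-57096 + 366*I*√123)/(-1/194) - 11472/(-14462) = (-57096 + 366*I*√123)*(-194) - 11472*(-1/14462) = (11076624 - 71004*I*√123) + 5736/7231 = 80095073880/7231 - 71004*I*√123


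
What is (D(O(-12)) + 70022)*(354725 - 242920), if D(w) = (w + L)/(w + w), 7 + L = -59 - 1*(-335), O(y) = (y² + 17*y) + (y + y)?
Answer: 1315219347355/168 ≈ 7.8287e+9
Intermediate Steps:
O(y) = y² + 19*y (O(y) = (y² + 17*y) + 2*y = y² + 19*y)
L = 269 (L = -7 + (-59 - 1*(-335)) = -7 + (-59 + 335) = -7 + 276 = 269)
D(w) = (269 + w)/(2*w) (D(w) = (w + 269)/(w + w) = (269 + w)/((2*w)) = (269 + w)*(1/(2*w)) = (269 + w)/(2*w))
(D(O(-12)) + 70022)*(354725 - 242920) = ((269 - 12*(19 - 12))/(2*((-12*(19 - 12)))) + 70022)*(354725 - 242920) = ((269 - 12*7)/(2*((-12*7))) + 70022)*111805 = ((½)*(269 - 84)/(-84) + 70022)*111805 = ((½)*(-1/84)*185 + 70022)*111805 = (-185/168 + 70022)*111805 = (11763511/168)*111805 = 1315219347355/168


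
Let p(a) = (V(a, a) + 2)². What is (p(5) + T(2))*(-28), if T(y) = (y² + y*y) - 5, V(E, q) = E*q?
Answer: -20496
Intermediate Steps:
p(a) = (2 + a²)² (p(a) = (a*a + 2)² = (a² + 2)² = (2 + a²)²)
T(y) = -5 + 2*y² (T(y) = (y² + y²) - 5 = 2*y² - 5 = -5 + 2*y²)
(p(5) + T(2))*(-28) = ((2 + 5²)² + (-5 + 2*2²))*(-28) = ((2 + 25)² + (-5 + 2*4))*(-28) = (27² + (-5 + 8))*(-28) = (729 + 3)*(-28) = 732*(-28) = -20496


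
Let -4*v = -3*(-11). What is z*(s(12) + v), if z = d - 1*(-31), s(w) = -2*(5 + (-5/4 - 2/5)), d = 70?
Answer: -30199/20 ≈ -1509.9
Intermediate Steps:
s(w) = -67/10 (s(w) = -2*(5 + (-5*1/4 - 2*1/5)) = -2*(5 + (-5/4 - 2/5)) = -2*(5 - 33/20) = -2*67/20 = -67/10)
z = 101 (z = 70 - 1*(-31) = 70 + 31 = 101)
v = -33/4 (v = -(-3)*(-11)/4 = -1/4*33 = -33/4 ≈ -8.2500)
z*(s(12) + v) = 101*(-67/10 - 33/4) = 101*(-299/20) = -30199/20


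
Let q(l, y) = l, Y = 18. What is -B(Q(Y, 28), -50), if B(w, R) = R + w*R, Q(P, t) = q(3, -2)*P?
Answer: 2750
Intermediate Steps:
Q(P, t) = 3*P
B(w, R) = R + R*w
-B(Q(Y, 28), -50) = -(-50)*(1 + 3*18) = -(-50)*(1 + 54) = -(-50)*55 = -1*(-2750) = 2750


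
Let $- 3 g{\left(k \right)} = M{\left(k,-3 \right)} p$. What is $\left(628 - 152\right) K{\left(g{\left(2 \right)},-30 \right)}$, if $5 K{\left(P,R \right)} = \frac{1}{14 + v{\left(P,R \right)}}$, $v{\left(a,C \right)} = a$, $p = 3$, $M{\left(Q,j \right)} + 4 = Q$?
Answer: $\frac{119}{20} \approx 5.95$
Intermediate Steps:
$M{\left(Q,j \right)} = -4 + Q$
$g{\left(k \right)} = 4 - k$ ($g{\left(k \right)} = - \frac{\left(-4 + k\right) 3}{3} = - \frac{-12 + 3 k}{3} = 4 - k$)
$K{\left(P,R \right)} = \frac{1}{5 \left(14 + P\right)}$
$\left(628 - 152\right) K{\left(g{\left(2 \right)},-30 \right)} = \left(628 - 152\right) \frac{1}{5 \left(14 + \left(4 - 2\right)\right)} = \left(628 - 152\right) \frac{1}{5 \left(14 + 2\right)} = 476 \frac{1}{5 \cdot 16} = 476 \cdot \frac{1}{5} \cdot \frac{1}{16} = 476 \cdot \frac{1}{80} = \frac{119}{20}$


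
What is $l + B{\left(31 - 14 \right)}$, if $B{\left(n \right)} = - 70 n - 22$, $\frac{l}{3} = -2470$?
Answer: $-8622$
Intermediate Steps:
$l = -7410$ ($l = 3 \left(-2470\right) = -7410$)
$B{\left(n \right)} = -22 - 70 n$
$l + B{\left(31 - 14 \right)} = -7410 - \left(22 + 70 \left(31 - 14\right)\right) = -7410 - 1212 = -8622$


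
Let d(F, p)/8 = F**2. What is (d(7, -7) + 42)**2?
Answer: 188356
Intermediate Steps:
d(F, p) = 8*F**2
(d(7, -7) + 42)**2 = (8*7**2 + 42)**2 = (8*49 + 42)**2 = (392 + 42)**2 = 434**2 = 188356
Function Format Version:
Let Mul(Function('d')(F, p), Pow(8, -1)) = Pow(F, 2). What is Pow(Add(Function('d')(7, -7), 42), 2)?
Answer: 188356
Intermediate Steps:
Function('d')(F, p) = Mul(8, Pow(F, 2))
Pow(Add(Function('d')(7, -7), 42), 2) = Pow(Add(Mul(8, Pow(7, 2)), 42), 2) = Pow(Add(Mul(8, 49), 42), 2) = Pow(Add(392, 42), 2) = Pow(434, 2) = 188356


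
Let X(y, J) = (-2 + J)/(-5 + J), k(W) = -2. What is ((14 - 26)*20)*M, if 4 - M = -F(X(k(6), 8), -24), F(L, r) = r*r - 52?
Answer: -126720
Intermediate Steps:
X(y, J) = (-2 + J)/(-5 + J)
F(L, r) = -52 + r**2 (F(L, r) = r**2 - 52 = -52 + r**2)
M = 528 (M = 4 - (-1)*(-52 + (-24)**2) = 4 - (-1)*(-52 + 576) = 4 - (-1)*524 = 4 - 1*(-524) = 4 + 524 = 528)
((14 - 26)*20)*M = ((14 - 26)*20)*528 = -12*20*528 = -240*528 = -126720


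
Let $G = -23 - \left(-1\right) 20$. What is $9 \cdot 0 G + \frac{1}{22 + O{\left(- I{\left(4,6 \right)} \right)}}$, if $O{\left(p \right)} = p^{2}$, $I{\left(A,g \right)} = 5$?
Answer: $\frac{1}{47} \approx 0.021277$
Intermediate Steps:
$G = -3$ ($G = -23 - -20 = -23 + 20 = -3$)
$9 \cdot 0 G + \frac{1}{22 + O{\left(- I{\left(4,6 \right)} \right)}} = 9 \cdot 0 \left(-3\right) + \frac{1}{22 + \left(\left(-1\right) 5\right)^{2}} = 0 \left(-3\right) + \frac{1}{22 + \left(-5\right)^{2}} = 0 + \frac{1}{22 + 25} = 0 + \frac{1}{47} = \frac{1}{47}$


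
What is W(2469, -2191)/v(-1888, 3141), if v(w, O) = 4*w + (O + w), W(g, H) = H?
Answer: 2191/6299 ≈ 0.34783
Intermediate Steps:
v(w, O) = O + 5*w
W(2469, -2191)/v(-1888, 3141) = -2191/(3141 + 5*(-1888)) = -2191/(3141 - 9440) = -2191/(-6299) = -2191*(-1/6299) = 2191/6299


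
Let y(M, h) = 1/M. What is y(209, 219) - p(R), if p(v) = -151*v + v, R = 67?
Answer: 2100451/209 ≈ 10050.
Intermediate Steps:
p(v) = -150*v
y(209, 219) - p(R) = 1/209 - (-150)*67 = 1/209 - 1*(-10050) = 1/209 + 10050 = 2100451/209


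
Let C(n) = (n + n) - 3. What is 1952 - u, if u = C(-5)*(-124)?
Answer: 340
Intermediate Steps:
C(n) = -3 + 2*n (C(n) = 2*n - 3 = -3 + 2*n)
u = 1612 (u = (-3 + 2*(-5))*(-124) = (-3 - 10)*(-124) = -13*(-124) = 1612)
1952 - u = 1952 - 1*1612 = 1952 - 1612 = 340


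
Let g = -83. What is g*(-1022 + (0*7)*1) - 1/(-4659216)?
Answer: 395222656417/4659216 ≈ 84826.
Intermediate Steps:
g*(-1022 + (0*7)*1) - 1/(-4659216) = -83*(-1022 + (0*7)*1) - 1/(-4659216) = -83*(-1022 + 0*1) - 1*(-1/4659216) = -83*(-1022 + 0) + 1/4659216 = -83*(-1022) + 1/4659216 = 84826 + 1/4659216 = 395222656417/4659216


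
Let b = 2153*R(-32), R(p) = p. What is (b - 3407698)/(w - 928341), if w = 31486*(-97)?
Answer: 3476594/3982483 ≈ 0.87297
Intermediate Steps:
b = -68896 (b = 2153*(-32) = -68896)
w = -3054142
(b - 3407698)/(w - 928341) = (-68896 - 3407698)/(-3054142 - 928341) = -3476594/(-3982483) = -3476594*(-1/3982483) = 3476594/3982483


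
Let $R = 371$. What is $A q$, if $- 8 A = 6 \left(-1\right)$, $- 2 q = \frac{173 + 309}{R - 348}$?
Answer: $- \frac{723}{92} \approx -7.8587$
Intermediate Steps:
$q = - \frac{241}{23}$ ($q = - \frac{\left(173 + 309\right) \frac{1}{371 - 348}}{2} = - \frac{482 \cdot \frac{1}{23}}{2} = \left(- \frac{1}{2}\right) \frac{482}{23} = - \frac{241}{23} \approx -10.478$)
$A = \frac{3}{4}$ ($A = - \frac{6 \left(-1\right)}{8} = \left(- \frac{1}{8}\right) \left(-6\right) = \frac{3}{4} \approx 0.75$)
$A q = \frac{3}{4} \left(- \frac{241}{23}\right) = - \frac{723}{92}$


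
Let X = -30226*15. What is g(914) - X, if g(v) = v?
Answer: 454304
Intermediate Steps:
X = -453390
g(914) - X = 914 - 1*(-453390) = 914 + 453390 = 454304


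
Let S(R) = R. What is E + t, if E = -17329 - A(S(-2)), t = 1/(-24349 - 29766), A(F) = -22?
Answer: -936568306/54115 ≈ -17307.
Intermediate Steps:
t = -1/54115 (t = 1/(-54115) = -1/54115 ≈ -1.8479e-5)
E = -17307 (E = -17329 - 1*(-22) = -17329 + 22 = -17307)
E + t = -17307 - 1/54115 = -936568306/54115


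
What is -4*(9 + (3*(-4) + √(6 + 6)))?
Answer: 12 - 8*√3 ≈ -1.8564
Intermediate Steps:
-4*(9 + (3*(-4) + √(6 + 6))) = -4*(9 + (-12 + √12)) = -4*(9 + (-12 + 2*√3)) = -4*(-3 + 2*√3) = 12 - 8*√3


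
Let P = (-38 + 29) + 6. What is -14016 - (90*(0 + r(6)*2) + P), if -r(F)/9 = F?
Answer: -4293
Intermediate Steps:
P = -3 (P = -9 + 6 = -3)
r(F) = -9*F
-14016 - (90*(0 + r(6)*2) + P) = -14016 - (90*(0 - 9*6*2) - 3) = -14016 - (90*(0 - 54*2) - 3) = -14016 - (90*(0 - 108) - 3) = -14016 - (90*(-108) - 3) = -14016 - (-9720 - 3) = -14016 - 1*(-9723) = -14016 + 9723 = -4293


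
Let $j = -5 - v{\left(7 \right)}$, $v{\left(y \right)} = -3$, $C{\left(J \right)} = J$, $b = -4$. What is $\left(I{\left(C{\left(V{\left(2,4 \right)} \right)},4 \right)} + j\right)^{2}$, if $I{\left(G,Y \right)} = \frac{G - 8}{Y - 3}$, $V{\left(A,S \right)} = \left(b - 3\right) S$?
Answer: $1444$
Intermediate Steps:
$V{\left(A,S \right)} = - 7 S$ ($V{\left(A,S \right)} = \left(-4 - 3\right) S = - 7 S$)
$I{\left(G,Y \right)} = \frac{-8 + G}{-3 + Y}$
$j = -2$ ($j = -5 - -3 = -5 + 3 = -2$)
$\left(I{\left(C{\left(V{\left(2,4 \right)} \right)},4 \right)} + j\right)^{2} = \left(\frac{-8 - 28}{-3 + 4} - 2\right)^{2} = \left(\frac{-8 - 28}{1} - 2\right)^{2} = \left(1 \left(-36\right) - 2\right)^{2} = \left(-36 - 2\right)^{2} = \left(-38\right)^{2} = 1444$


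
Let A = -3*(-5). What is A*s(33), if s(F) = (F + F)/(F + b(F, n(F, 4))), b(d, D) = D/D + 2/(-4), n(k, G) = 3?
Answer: 1980/67 ≈ 29.552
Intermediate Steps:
A = 15
b(d, D) = ½ (b(d, D) = 1 + 2*(-¼) = 1 - ½ = ½)
s(F) = 2*F/(½ + F) (s(F) = (F + F)/(F + ½) = (2*F)/(½ + F) = 2*F/(½ + F))
A*s(33) = 15*(4*33/(1 + 2*33)) = 15*(4*33/(1 + 66)) = 15*(4*33/67) = 15*(4*33*(1/67)) = 15*(132/67) = 1980/67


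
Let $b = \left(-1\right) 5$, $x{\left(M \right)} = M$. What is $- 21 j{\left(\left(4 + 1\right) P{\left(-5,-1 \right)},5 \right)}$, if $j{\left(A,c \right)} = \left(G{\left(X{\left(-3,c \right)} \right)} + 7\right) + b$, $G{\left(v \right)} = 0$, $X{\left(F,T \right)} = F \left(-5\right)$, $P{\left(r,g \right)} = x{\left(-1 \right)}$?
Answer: $-42$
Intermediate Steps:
$P{\left(r,g \right)} = -1$
$X{\left(F,T \right)} = - 5 F$
$b = -5$
$j{\left(A,c \right)} = 2$ ($j{\left(A,c \right)} = \left(0 + 7\right) - 5 = 7 - 5 = 2$)
$- 21 j{\left(\left(4 + 1\right) P{\left(-5,-1 \right)},5 \right)} = \left(-21\right) 2 = -42$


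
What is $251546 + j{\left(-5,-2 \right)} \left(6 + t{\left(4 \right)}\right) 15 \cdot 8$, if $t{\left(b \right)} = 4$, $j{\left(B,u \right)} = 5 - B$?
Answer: $263546$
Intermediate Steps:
$251546 + j{\left(-5,-2 \right)} \left(6 + t{\left(4 \right)}\right) 15 \cdot 8 = 251546 + \left(5 - -5\right) \left(6 + 4\right) 15 \cdot 8 = 251546 + \left(5 + 5\right) 10 \cdot 15 \cdot 8 = 251546 + 10 \cdot 10 \cdot 15 \cdot 8 = 251546 + 100 \cdot 15 \cdot 8 = 251546 + 1500 \cdot 8 = 251546 + 12000 = 263546$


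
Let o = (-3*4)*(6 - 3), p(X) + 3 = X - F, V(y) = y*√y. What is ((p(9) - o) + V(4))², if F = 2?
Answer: 2304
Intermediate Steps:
V(y) = y^(3/2)
p(X) = -5 + X (p(X) = -3 + (X - 1*2) = -3 + (X - 2) = -3 + (-2 + X) = -5 + X)
o = -36 (o = -12*3 = -36)
((p(9) - o) + V(4))² = (((-5 + 9) - 1*(-36)) + 4^(3/2))² = ((4 + 36) + 8)² = (40 + 8)² = 48² = 2304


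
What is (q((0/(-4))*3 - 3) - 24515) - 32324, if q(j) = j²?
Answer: -56830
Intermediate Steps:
(q((0/(-4))*3 - 3) - 24515) - 32324 = (((0/(-4))*3 - 3)² - 24515) - 32324 = (((0*(-¼))*3 - 3)² - 24515) - 32324 = ((0*3 - 3)² - 24515) - 32324 = ((0 - 3)² - 24515) - 32324 = ((-3)² - 24515) - 32324 = (9 - 24515) - 32324 = -24506 - 32324 = -56830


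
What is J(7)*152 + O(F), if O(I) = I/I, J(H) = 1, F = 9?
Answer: 153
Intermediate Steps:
O(I) = 1
J(7)*152 + O(F) = 1*152 + 1 = 152 + 1 = 153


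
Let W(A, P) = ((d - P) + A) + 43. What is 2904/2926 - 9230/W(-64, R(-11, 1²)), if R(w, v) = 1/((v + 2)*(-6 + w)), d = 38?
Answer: -4463751/8246 ≈ -541.32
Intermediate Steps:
R(w, v) = 1/((-6 + w)*(2 + v)) (R(w, v) = 1/((2 + v)*(-6 + w)) = 1/((-6 + w)*(2 + v)))
W(A, P) = 81 + A - P (W(A, P) = ((38 - P) + A) + 43 = (38 + A - P) + 43 = 81 + A - P)
2904/2926 - 9230/W(-64, R(-11, 1²)) = 2904/2926 - 9230/(81 - 64 - 1/(-12 - 6*1² + 2*(-11) + 1²*(-11))) = 2904*(1/2926) - 9230/(81 - 64 - 1/(-12 - 6*1 - 22 + 1*(-11))) = 132/133 - 9230/(81 - 64 - 1/(-12 - 6 - 22 - 11)) = 132/133 - 9230/(81 - 64 - 1/(-51)) = 132/133 - 9230/(81 - 64 - 1*(-1/51)) = 132/133 - 9230/(81 - 64 + 1/51) = 132/133 - 9230/868/51 = 132/133 - 9230*51/868 = 132/133 - 235365/434 = -4463751/8246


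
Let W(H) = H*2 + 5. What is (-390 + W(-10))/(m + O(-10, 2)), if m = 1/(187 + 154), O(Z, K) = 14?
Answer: -27621/955 ≈ -28.923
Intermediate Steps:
W(H) = 5 + 2*H (W(H) = 2*H + 5 = 5 + 2*H)
m = 1/341 ≈ 0.0029326
(-390 + W(-10))/(m + O(-10, 2)) = (-390 + (5 + 2*(-10)))/(1/341 + 14) = (-390 + (5 - 20))/(4775/341) = (-390 - 15)*(341/4775) = -405*341/4775 = -27621/955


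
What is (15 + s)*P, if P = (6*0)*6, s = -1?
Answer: 0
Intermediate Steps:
P = 0 (P = 0*6 = 0)
(15 + s)*P = (15 - 1)*0 = 14*0 = 0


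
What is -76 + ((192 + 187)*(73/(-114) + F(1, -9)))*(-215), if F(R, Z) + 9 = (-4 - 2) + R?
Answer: 135989801/114 ≈ 1.1929e+6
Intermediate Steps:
F(R, Z) = -15 + R (F(R, Z) = -9 + ((-4 - 2) + R) = -9 + (-6 + R) = -15 + R)
-76 + ((192 + 187)*(73/(-114) + F(1, -9)))*(-215) = -76 + ((192 + 187)*(73/(-114) + (-15 + 1)))*(-215) = -76 + (379*(73*(-1/114) - 14))*(-215) = -76 + (379*(-73/114 - 14))*(-215) = -76 + (379*(-1669/114))*(-215) = -76 - 632551/114*(-215) = -76 + 135998465/114 = 135989801/114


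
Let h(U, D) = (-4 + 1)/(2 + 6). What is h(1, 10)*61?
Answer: -183/8 ≈ -22.875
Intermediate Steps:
h(U, D) = -3/8
h(1, 10)*61 = -3/8*61 = -183/8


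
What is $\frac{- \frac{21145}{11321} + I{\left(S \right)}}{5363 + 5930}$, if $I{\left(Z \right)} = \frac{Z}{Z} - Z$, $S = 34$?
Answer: $- \frac{394738}{127848053} \approx -0.0030876$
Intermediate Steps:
$I{\left(Z \right)} = 1 - Z$
$\frac{- \frac{21145}{11321} + I{\left(S \right)}}{5363 + 5930} = \frac{- \frac{21145}{11321} + \left(1 - 34\right)}{5363 + 5930} = \frac{\left(-21145\right) \frac{1}{11321} + \left(1 - 34\right)}{11293} = \left(- \frac{21145}{11321} - 33\right) \frac{1}{11293} = \left(- \frac{394738}{11321}\right) \frac{1}{11293} = - \frac{394738}{127848053}$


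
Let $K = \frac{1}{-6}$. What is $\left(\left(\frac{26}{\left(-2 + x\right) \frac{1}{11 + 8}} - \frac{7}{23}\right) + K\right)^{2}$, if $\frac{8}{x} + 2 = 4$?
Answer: $\frac{1157428441}{19044} \approx 60777.0$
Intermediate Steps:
$x = 4$ ($x = \frac{8}{-2 + 4} = \frac{8}{2} = 8 \cdot \frac{1}{2} = 4$)
$K = - \frac{1}{6} \approx -0.16667$
$\left(\left(\frac{26}{\left(-2 + x\right) \frac{1}{11 + 8}} - \frac{7}{23}\right) + K\right)^{2} = \left(\left(\frac{26}{\left(-2 + 4\right) \frac{1}{11 + 8}} - \frac{7}{23}\right) - \frac{1}{6}\right)^{2} = \left(\left(\frac{26}{2 \cdot \frac{1}{19}} - \frac{7}{23}\right) - \frac{1}{6}\right)^{2} = \left(\left(\frac{26}{\frac{2}{19}} - \frac{7}{23}\right) - \frac{1}{6}\right)^{2} = \left(\left(26 \cdot \frac{19}{2} - \frac{7}{23}\right) - \frac{1}{6}\right)^{2} = \left(\left(247 - \frac{7}{23}\right) - \frac{1}{6}\right)^{2} = \left(\frac{5674}{23} - \frac{1}{6}\right)^{2} = \left(\frac{34021}{138}\right)^{2} = \frac{1157428441}{19044}$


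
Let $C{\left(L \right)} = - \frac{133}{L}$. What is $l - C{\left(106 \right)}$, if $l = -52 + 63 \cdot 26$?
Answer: $\frac{168249}{106} \approx 1587.3$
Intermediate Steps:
$l = 1586$ ($l = -52 + 1638 = 1586$)
$l - C{\left(106 \right)} = 1586 - - \frac{133}{106} = 1586 + \frac{133}{106} = \frac{168249}{106}$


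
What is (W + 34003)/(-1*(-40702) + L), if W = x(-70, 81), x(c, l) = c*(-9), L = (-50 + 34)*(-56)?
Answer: 34633/41598 ≈ 0.83256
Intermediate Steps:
L = 896 (L = -16*(-56) = 896)
x(c, l) = -9*c
W = 630 (W = -9*(-70) = 630)
(W + 34003)/(-1*(-40702) + L) = (630 + 34003)/(-1*(-40702) + 896) = 34633/(40702 + 896) = 34633/41598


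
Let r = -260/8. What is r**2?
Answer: 4225/4 ≈ 1056.3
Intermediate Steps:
r = -65/2 (r = (1/8)*(-260) = -65/2 ≈ -32.500)
r**2 = (-65/2)**2 = 4225/4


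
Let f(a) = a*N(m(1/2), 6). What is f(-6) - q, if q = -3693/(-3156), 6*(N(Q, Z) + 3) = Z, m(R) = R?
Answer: 11393/1052 ≈ 10.830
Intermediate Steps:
N(Q, Z) = -3 + Z/6
f(a) = -2*a (f(a) = a*(-3 + (1/6)*6) = a*(-3 + 1) = a*(-2) = -2*a)
q = 1231/1052 (q = -3693*(-1/3156) = 1231/1052 ≈ 1.1702)
f(-6) - q = -2*(-6) - 1*1231/1052 = 12 - 1231/1052 = 11393/1052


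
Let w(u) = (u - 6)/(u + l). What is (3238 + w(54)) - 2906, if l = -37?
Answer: 5692/17 ≈ 334.82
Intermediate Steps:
w(u) = (-6 + u)/(-37 + u) (w(u) = (u - 6)/(u - 37) = (-6 + u)/(-37 + u))
(3238 + w(54)) - 2906 = (3238 + (-6 + 54)/(-37 + 54)) - 2906 = (3238 + 48/17) - 2906 = 55094/17 - 2906 = 5692/17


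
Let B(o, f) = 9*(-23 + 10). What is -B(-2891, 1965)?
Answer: 117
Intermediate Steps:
B(o, f) = -117 (B(o, f) = 9*(-13) = -117)
-B(-2891, 1965) = -1*(-117) = 117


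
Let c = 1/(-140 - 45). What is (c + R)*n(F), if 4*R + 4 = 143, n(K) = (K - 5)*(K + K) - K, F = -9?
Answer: 6710571/740 ≈ 9068.3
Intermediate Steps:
n(K) = -K + 2*K*(-5 + K) (n(K) = (-5 + K)*(2*K) - K = 2*K*(-5 + K) - K = -K + 2*K*(-5 + K))
c = -1/185 (c = 1/(-185) = -1/185 ≈ -0.0054054)
R = 139/4 (R = -1 + (1/4)*143 = -1 + 143/4 = 139/4 ≈ 34.750)
(c + R)*n(F) = (-1/185 + 139/4)*(-9*(-11 + 2*(-9))) = 25711*(-9*(-11 - 18))/740 = 25711*(-9*(-29))/740 = (25711/740)*261 = 6710571/740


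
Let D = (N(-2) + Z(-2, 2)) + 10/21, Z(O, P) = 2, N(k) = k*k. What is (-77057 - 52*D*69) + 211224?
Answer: 776513/7 ≈ 1.1093e+5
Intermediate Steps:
N(k) = k²
D = 136/21 (D = ((-2)² + 2) + 10/21 = (4 + 2) + 10*(1/21) = 6 + 10/21 = 136/21 ≈ 6.4762)
(-77057 - 52*D*69) + 211224 = (-77057 - 52*136/21*69) + 211224 = (-77057 - 7072/21*69) + 211224 = (-77057 - 162656/7) + 211224 = -702055/7 + 211224 = 776513/7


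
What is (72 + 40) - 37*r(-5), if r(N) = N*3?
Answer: 667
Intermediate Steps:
r(N) = 3*N
(72 + 40) - 37*r(-5) = (72 + 40) - 111*(-5) = 112 - 37*(-15) = 112 + 555 = 667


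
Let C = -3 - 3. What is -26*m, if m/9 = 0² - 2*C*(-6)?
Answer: 16848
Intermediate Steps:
C = -6
m = -648 (m = 9*(0² - 2*(-6)*(-6)) = 9*(0 - (-12)*(-6)) = 9*(0 - 1*72) = 9*(0 - 72) = 9*(-72) = -648)
-26*m = -26*(-648) = 16848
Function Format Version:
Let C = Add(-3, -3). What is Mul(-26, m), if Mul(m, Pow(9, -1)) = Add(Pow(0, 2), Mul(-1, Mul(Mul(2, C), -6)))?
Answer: 16848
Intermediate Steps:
C = -6
m = -648 (m = Mul(9, Add(Pow(0, 2), Mul(-1, Mul(Mul(2, -6), -6)))) = Mul(9, Add(0, Mul(-1, Mul(-12, -6)))) = Mul(9, Add(0, Mul(-1, 72))) = Mul(9, Add(0, -72)) = Mul(9, -72) = -648)
Mul(-26, m) = Mul(-26, -648) = 16848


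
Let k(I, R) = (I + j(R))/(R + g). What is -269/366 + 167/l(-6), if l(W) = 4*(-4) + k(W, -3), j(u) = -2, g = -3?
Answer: -97601/8052 ≈ -12.121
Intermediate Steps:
k(I, R) = (-2 + I)/(-3 + R) (k(I, R) = (I - 2)/(R - 3) = (-2 + I)/(-3 + R))
l(W) = -47/3 - W/6 (l(W) = 4*(-4) + (-2 + W)/(-3 - 3) = -16 + (-2 + W)/(-6) = -16 - (-2 + W)/6 = -16 + (⅓ - W/6) = -47/3 - W/6)
-269/366 + 167/l(-6) = -269/366 + 167/(-47/3 - ⅙*(-6)) = -269*1/366 + 167/(-47/3 + 1) = -269/366 + 167/(-44/3) = -269/366 + 167*(-3/44) = -269/366 - 501/44 = -97601/8052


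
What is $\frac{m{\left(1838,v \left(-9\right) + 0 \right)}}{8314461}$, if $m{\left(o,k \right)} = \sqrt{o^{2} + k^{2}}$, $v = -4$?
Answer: $\frac{2 \sqrt{844885}}{8314461} \approx 0.0002211$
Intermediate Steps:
$m{\left(o,k \right)} = \sqrt{k^{2} + o^{2}}$
$\frac{m{\left(1838,v \left(-9\right) + 0 \right)}}{8314461} = \frac{\sqrt{\left(\left(-4\right) \left(-9\right) + 0\right)^{2} + 1838^{2}}}{8314461} = \sqrt{\left(36 + 0\right)^{2} + 3378244} \cdot \frac{1}{8314461} = \sqrt{36^{2} + 3378244} \cdot \frac{1}{8314461} = \sqrt{1296 + 3378244} \cdot \frac{1}{8314461} = \sqrt{3379540} \cdot \frac{1}{8314461} = 2 \sqrt{844885} \cdot \frac{1}{8314461} = \frac{2 \sqrt{844885}}{8314461}$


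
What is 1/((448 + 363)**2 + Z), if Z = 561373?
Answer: 1/1219094 ≈ 8.2028e-7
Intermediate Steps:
1/((448 + 363)**2 + Z) = 1/((448 + 363)**2 + 561373) = 1/(811**2 + 561373) = 1/(657721 + 561373) = 1/1219094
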